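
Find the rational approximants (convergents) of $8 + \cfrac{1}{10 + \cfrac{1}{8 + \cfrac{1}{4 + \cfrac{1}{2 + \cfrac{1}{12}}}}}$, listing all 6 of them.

8/1, 81/10, 656/81, 2705/334, 6066/749, 75497/9322

Using the convergent recurrence p_i = a_i*p_{i-1} + p_{i-2}, q_i = a_i*q_{i-1} + q_{i-2} with p_{-2}=0, p_{-1}=1, q_{-2}=1, q_{-1}=0:
  i=0: a_0=8, p_0 = 8*1 + 0 = 8, q_0 = 8*0 + 1 = 1.
  i=1: a_1=10, p_1 = 10*8 + 1 = 81, q_1 = 10*1 + 0 = 10.
  i=2: a_2=8, p_2 = 8*81 + 8 = 656, q_2 = 8*10 + 1 = 81.
  i=3: a_3=4, p_3 = 4*656 + 81 = 2705, q_3 = 4*81 + 10 = 334.
  i=4: a_4=2, p_4 = 2*2705 + 656 = 6066, q_4 = 2*334 + 81 = 749.
  i=5: a_5=12, p_5 = 12*6066 + 2705 = 75497, q_5 = 12*749 + 334 = 9322.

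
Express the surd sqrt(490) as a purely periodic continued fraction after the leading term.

[22; (7, 2, 1, 4, 4, 4, 1, 2, 7, 44)]

Write x_i = (sqrt(490) + m_i)/d_i with (m_0, d_0) = (0, 1). a_0 = floor(sqrt(490)) = 22, since 22^2 = 484 <= 490 < 529 = 23^2.
Iterate m_{i+1} = d_i*a_i - m_i, d_{i+1} = (490 - m_{i+1}^2)/d_i, a_{i+1} = floor((a_0 + m_{i+1})/d_{i+1}):
  m_1 = 1*22 - 0 = 22, d_1 = (490 - 22^2)/1 = 6/1 = 6, a_1 = floor((22 + 22)/6) = 7.
  m_2 = 6*7 - 22 = 20, d_2 = (490 - 20^2)/6 = 90/6 = 15, a_2 = floor((22 + 20)/15) = 2.
  m_3 = 15*2 - 20 = 10, d_3 = (490 - 10^2)/15 = 390/15 = 26, a_3 = floor((22 + 10)/26) = 1.
  m_4 = 26*1 - 10 = 16, d_4 = (490 - 16^2)/26 = 234/26 = 9, a_4 = floor((22 + 16)/9) = 4.
  m_5 = 9*4 - 16 = 20, d_5 = (490 - 20^2)/9 = 90/9 = 10, a_5 = floor((22 + 20)/10) = 4.
  m_6 = 10*4 - 20 = 20, d_6 = (490 - 20^2)/10 = 90/10 = 9, a_6 = floor((22 + 20)/9) = 4.
  m_7 = 9*4 - 20 = 16, d_7 = (490 - 16^2)/9 = 234/9 = 26, a_7 = floor((22 + 16)/26) = 1.
  m_8 = 26*1 - 16 = 10, d_8 = (490 - 10^2)/26 = 390/26 = 15, a_8 = floor((22 + 10)/15) = 2.
  m_9 = 15*2 - 10 = 20, d_9 = (490 - 20^2)/15 = 90/15 = 6, a_9 = floor((22 + 20)/6) = 7.
  m_10 = 6*7 - 20 = 22, d_10 = (490 - 22^2)/6 = 6/6 = 1, a_10 = floor((22 + 22)/1) = 44.
  m_11 = 1*44 - 22 = 22, d_11 = (490 - 22^2)/1 = 6/1 = 6: (m_11, d_11) = (m_1, d_1) = (22, 6), so from here the quotients repeat a_1, ..., a_10; the period length is 10.
Hence the expansion of sqrt(490) is a_0 = 22 followed by the repeating block 7, 2, 1, 4, 4, 4, 1, 2, 7, 44 (period 10).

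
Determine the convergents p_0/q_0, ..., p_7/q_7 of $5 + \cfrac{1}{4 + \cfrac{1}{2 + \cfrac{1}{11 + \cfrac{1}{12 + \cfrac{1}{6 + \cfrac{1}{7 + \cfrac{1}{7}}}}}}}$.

Using the convergent recurrence p_i = a_i*p_{i-1} + p_{i-2}, q_i = a_i*q_{i-1} + q_{i-2} with p_{-2}=0, p_{-1}=1, q_{-2}=1, q_{-1}=0:
  i=0: a_0=5, p_0 = 5*1 + 0 = 5, q_0 = 5*0 + 1 = 1.
  i=1: a_1=4, p_1 = 4*5 + 1 = 21, q_1 = 4*1 + 0 = 4.
  i=2: a_2=2, p_2 = 2*21 + 5 = 47, q_2 = 2*4 + 1 = 9.
  i=3: a_3=11, p_3 = 11*47 + 21 = 538, q_3 = 11*9 + 4 = 103.
  i=4: a_4=12, p_4 = 12*538 + 47 = 6503, q_4 = 12*103 + 9 = 1245.
  i=5: a_5=6, p_5 = 6*6503 + 538 = 39556, q_5 = 6*1245 + 103 = 7573.
  i=6: a_6=7, p_6 = 7*39556 + 6503 = 283395, q_6 = 7*7573 + 1245 = 54256.
  i=7: a_7=7, p_7 = 7*283395 + 39556 = 2023321, q_7 = 7*54256 + 7573 = 387365.

5/1, 21/4, 47/9, 538/103, 6503/1245, 39556/7573, 283395/54256, 2023321/387365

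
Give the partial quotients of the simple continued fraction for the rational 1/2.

Run the Euclidean algorithm on 1 and 2; the successive quotients are the partial quotients a_0, a_1, ... (each step inverts the fractional part left over by the previous one):
  1 = 0*2 + 1, so a_0 = 0.
  2 = 2*1 + 0, so a_1 = 2.
The remainder reaches 0 after 2 divisions, so the expansion has 2 partial quotients, read off in order.

[0; 2]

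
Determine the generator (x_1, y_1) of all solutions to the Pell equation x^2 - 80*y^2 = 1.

(x, y) = (9, 1)

First expand sqrt(80) as a continued fraction. With x_i = (sqrt(80) + m_i)/d_i and (m_0, d_0) = (0, 1): a_0 = floor(sqrt(80)) = 8, since 8^2 = 64 <= 80 < 81 = 9^2.
Iterate m_{i+1} = d_i*a_i - m_i, d_{i+1} = (80 - m_{i+1}^2)/d_i, a_{i+1} = floor((a_0 + m_{i+1})/d_{i+1}):
  m_1 = 1*8 - 0 = 8, d_1 = (80 - 8^2)/1 = 16/1 = 16, a_1 = floor((8 + 8)/16) = 1.
  m_2 = 16*1 - 8 = 8, d_2 = (80 - 8^2)/16 = 16/16 = 1, a_2 = floor((8 + 8)/1) = 16.
  m_3 = 1*16 - 8 = 8, d_3 = (80 - 8^2)/1 = 16/1 = 16: (m_3, d_3) = (m_1, d_1) = (8, 16), so from here the quotients repeat a_1, a_2; the period length is 2.
So sqrt(80) = [8; (1, 16)] with period length k = 2.
k is even, so the fundamental solution of x^2 - 80y^2 = 1 is (p_{k-1}, q_{k-1}) = (p_1, q_1); compute convergents through index 1.
Convergents (p_i = a_i*p_{i-1} + p_{i-2}, q_i = a_i*q_{i-1} + q_{i-2} with p_{-2}=0, p_{-1}=1, q_{-2}=1, q_{-1}=0):
  i=0: a_0=8, p_0 = 8*1 + 0 = 8, q_0 = 8*0 + 1 = 1.
  i=1: a_1=1, p_1 = 1*8 + 1 = 9, q_1 = 1*1 + 0 = 1.
Check: 9^2 - 80*1^2 = 81 - 80 = 1, so (x, y) = (9, 1) solves the equation, and by the theorem it is the least positive solution.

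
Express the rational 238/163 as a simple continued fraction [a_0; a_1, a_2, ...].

[1; 2, 5, 1, 3, 3]

Run the Euclidean algorithm on 238 and 163; the successive quotients are the partial quotients a_0, a_1, ... (each step inverts the fractional part left over by the previous one):
  238 = 1*163 + 75, so a_0 = 1.
  163 = 2*75 + 13, so a_1 = 2.
  75 = 5*13 + 10, so a_2 = 5.
  13 = 1*10 + 3, so a_3 = 1.
  10 = 3*3 + 1, so a_4 = 3.
  3 = 3*1 + 0, so a_5 = 3.
The remainder reaches 0 after 6 divisions, so the expansion has 6 partial quotients, read off in order.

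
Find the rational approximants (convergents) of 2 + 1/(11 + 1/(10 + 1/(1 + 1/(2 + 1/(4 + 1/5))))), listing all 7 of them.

2/1, 23/11, 232/111, 255/122, 742/355, 3223/1542, 16857/8065

Using the convergent recurrence p_i = a_i*p_{i-1} + p_{i-2}, q_i = a_i*q_{i-1} + q_{i-2} with p_{-2}=0, p_{-1}=1, q_{-2}=1, q_{-1}=0:
  i=0: a_0=2, p_0 = 2*1 + 0 = 2, q_0 = 2*0 + 1 = 1.
  i=1: a_1=11, p_1 = 11*2 + 1 = 23, q_1 = 11*1 + 0 = 11.
  i=2: a_2=10, p_2 = 10*23 + 2 = 232, q_2 = 10*11 + 1 = 111.
  i=3: a_3=1, p_3 = 1*232 + 23 = 255, q_3 = 1*111 + 11 = 122.
  i=4: a_4=2, p_4 = 2*255 + 232 = 742, q_4 = 2*122 + 111 = 355.
  i=5: a_5=4, p_5 = 4*742 + 255 = 3223, q_5 = 4*355 + 122 = 1542.
  i=6: a_6=5, p_6 = 5*3223 + 742 = 16857, q_6 = 5*1542 + 355 = 8065.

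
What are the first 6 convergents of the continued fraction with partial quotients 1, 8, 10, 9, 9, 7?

Using the convergent recurrence p_i = a_i*p_{i-1} + p_{i-2}, q_i = a_i*q_{i-1} + q_{i-2} with p_{-2}=0, p_{-1}=1, q_{-2}=1, q_{-1}=0:
  i=0: a_0=1, p_0 = 1*1 + 0 = 1, q_0 = 1*0 + 1 = 1.
  i=1: a_1=8, p_1 = 8*1 + 1 = 9, q_1 = 8*1 + 0 = 8.
  i=2: a_2=10, p_2 = 10*9 + 1 = 91, q_2 = 10*8 + 1 = 81.
  i=3: a_3=9, p_3 = 9*91 + 9 = 828, q_3 = 9*81 + 8 = 737.
  i=4: a_4=9, p_4 = 9*828 + 91 = 7543, q_4 = 9*737 + 81 = 6714.
  i=5: a_5=7, p_5 = 7*7543 + 828 = 53629, q_5 = 7*6714 + 737 = 47735.

1/1, 9/8, 91/81, 828/737, 7543/6714, 53629/47735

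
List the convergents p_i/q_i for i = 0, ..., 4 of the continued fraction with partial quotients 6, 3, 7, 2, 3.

6/1, 19/3, 139/22, 297/47, 1030/163

Using the convergent recurrence p_i = a_i*p_{i-1} + p_{i-2}, q_i = a_i*q_{i-1} + q_{i-2} with p_{-2}=0, p_{-1}=1, q_{-2}=1, q_{-1}=0:
  i=0: a_0=6, p_0 = 6*1 + 0 = 6, q_0 = 6*0 + 1 = 1.
  i=1: a_1=3, p_1 = 3*6 + 1 = 19, q_1 = 3*1 + 0 = 3.
  i=2: a_2=7, p_2 = 7*19 + 6 = 139, q_2 = 7*3 + 1 = 22.
  i=3: a_3=2, p_3 = 2*139 + 19 = 297, q_3 = 2*22 + 3 = 47.
  i=4: a_4=3, p_4 = 3*297 + 139 = 1030, q_4 = 3*47 + 22 = 163.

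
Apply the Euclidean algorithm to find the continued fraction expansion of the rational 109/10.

[10; 1, 9]

Run the Euclidean algorithm on 109 and 10; the successive quotients are the partial quotients a_0, a_1, ... (each step inverts the fractional part left over by the previous one):
  109 = 10*10 + 9, so a_0 = 10.
  10 = 1*9 + 1, so a_1 = 1.
  9 = 9*1 + 0, so a_2 = 9.
The remainder reaches 0 after 3 divisions, so the expansion has 3 partial quotients, read off in order.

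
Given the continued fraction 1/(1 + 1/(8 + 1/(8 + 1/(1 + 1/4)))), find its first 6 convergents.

Using the convergent recurrence p_i = a_i*p_{i-1} + p_{i-2}, q_i = a_i*q_{i-1} + q_{i-2} with p_{-2}=0, p_{-1}=1, q_{-2}=1, q_{-1}=0:
  i=0: a_0=0, p_0 = 0*1 + 0 = 0, q_0 = 0*0 + 1 = 1.
  i=1: a_1=1, p_1 = 1*0 + 1 = 1, q_1 = 1*1 + 0 = 1.
  i=2: a_2=8, p_2 = 8*1 + 0 = 8, q_2 = 8*1 + 1 = 9.
  i=3: a_3=8, p_3 = 8*8 + 1 = 65, q_3 = 8*9 + 1 = 73.
  i=4: a_4=1, p_4 = 1*65 + 8 = 73, q_4 = 1*73 + 9 = 82.
  i=5: a_5=4, p_5 = 4*73 + 65 = 357, q_5 = 4*82 + 73 = 401.

0/1, 1/1, 8/9, 65/73, 73/82, 357/401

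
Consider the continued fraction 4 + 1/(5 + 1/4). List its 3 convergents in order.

4/1, 21/5, 88/21

Using the convergent recurrence p_i = a_i*p_{i-1} + p_{i-2}, q_i = a_i*q_{i-1} + q_{i-2} with p_{-2}=0, p_{-1}=1, q_{-2}=1, q_{-1}=0:
  i=0: a_0=4, p_0 = 4*1 + 0 = 4, q_0 = 4*0 + 1 = 1.
  i=1: a_1=5, p_1 = 5*4 + 1 = 21, q_1 = 5*1 + 0 = 5.
  i=2: a_2=4, p_2 = 4*21 + 4 = 88, q_2 = 4*5 + 1 = 21.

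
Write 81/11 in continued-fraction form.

[7; 2, 1, 3]

Run the Euclidean algorithm on 81 and 11; the successive quotients are the partial quotients a_0, a_1, ... (each step inverts the fractional part left over by the previous one):
  81 = 7*11 + 4, so a_0 = 7.
  11 = 2*4 + 3, so a_1 = 2.
  4 = 1*3 + 1, so a_2 = 1.
  3 = 3*1 + 0, so a_3 = 3.
The remainder reaches 0 after 4 divisions, so the expansion has 4 partial quotients, read off in order.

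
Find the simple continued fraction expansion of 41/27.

[1; 1, 1, 13]

Run the Euclidean algorithm on 41 and 27; the successive quotients are the partial quotients a_0, a_1, ... (each step inverts the fractional part left over by the previous one):
  41 = 1*27 + 14, so a_0 = 1.
  27 = 1*14 + 13, so a_1 = 1.
  14 = 1*13 + 1, so a_2 = 1.
  13 = 13*1 + 0, so a_3 = 13.
The remainder reaches 0 after 4 divisions, so the expansion has 4 partial quotients, read off in order.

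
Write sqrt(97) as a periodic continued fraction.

Write x_i = (sqrt(97) + m_i)/d_i with (m_0, d_0) = (0, 1). a_0 = floor(sqrt(97)) = 9, since 9^2 = 81 <= 97 < 100 = 10^2.
Iterate m_{i+1} = d_i*a_i - m_i, d_{i+1} = (97 - m_{i+1}^2)/d_i, a_{i+1} = floor((a_0 + m_{i+1})/d_{i+1}):
  m_1 = 1*9 - 0 = 9, d_1 = (97 - 9^2)/1 = 16/1 = 16, a_1 = floor((9 + 9)/16) = 1.
  m_2 = 16*1 - 9 = 7, d_2 = (97 - 7^2)/16 = 48/16 = 3, a_2 = floor((9 + 7)/3) = 5.
  m_3 = 3*5 - 7 = 8, d_3 = (97 - 8^2)/3 = 33/3 = 11, a_3 = floor((9 + 8)/11) = 1.
  m_4 = 11*1 - 8 = 3, d_4 = (97 - 3^2)/11 = 88/11 = 8, a_4 = floor((9 + 3)/8) = 1.
  m_5 = 8*1 - 3 = 5, d_5 = (97 - 5^2)/8 = 72/8 = 9, a_5 = floor((9 + 5)/9) = 1.
  m_6 = 9*1 - 5 = 4, d_6 = (97 - 4^2)/9 = 81/9 = 9, a_6 = floor((9 + 4)/9) = 1.
  m_7 = 9*1 - 4 = 5, d_7 = (97 - 5^2)/9 = 72/9 = 8, a_7 = floor((9 + 5)/8) = 1.
  m_8 = 8*1 - 5 = 3, d_8 = (97 - 3^2)/8 = 88/8 = 11, a_8 = floor((9 + 3)/11) = 1.
  m_9 = 11*1 - 3 = 8, d_9 = (97 - 8^2)/11 = 33/11 = 3, a_9 = floor((9 + 8)/3) = 5.
  m_10 = 3*5 - 8 = 7, d_10 = (97 - 7^2)/3 = 48/3 = 16, a_10 = floor((9 + 7)/16) = 1.
  m_11 = 16*1 - 7 = 9, d_11 = (97 - 9^2)/16 = 16/16 = 1, a_11 = floor((9 + 9)/1) = 18.
  m_12 = 1*18 - 9 = 9, d_12 = (97 - 9^2)/1 = 16/1 = 16: (m_12, d_12) = (m_1, d_1) = (9, 16), so from here the quotients repeat a_1, ..., a_11; the period length is 11.
Hence the expansion of sqrt(97) is a_0 = 9 followed by the repeating block 1, 5, 1, 1, 1, 1, 1, 1, 5, 1, 18 (period 11).

[9; (1, 5, 1, 1, 1, 1, 1, 1, 5, 1, 18)]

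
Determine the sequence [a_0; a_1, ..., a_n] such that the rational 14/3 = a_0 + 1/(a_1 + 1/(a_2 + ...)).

[4; 1, 2]

Run the Euclidean algorithm on 14 and 3; the successive quotients are the partial quotients a_0, a_1, ... (each step inverts the fractional part left over by the previous one):
  14 = 4*3 + 2, so a_0 = 4.
  3 = 1*2 + 1, so a_1 = 1.
  2 = 2*1 + 0, so a_2 = 2.
The remainder reaches 0 after 3 divisions, so the expansion has 3 partial quotients, read off in order.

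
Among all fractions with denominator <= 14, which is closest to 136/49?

25/9

Expand x = 136/49 as a continued fraction with the Euclidean algorithm:
  136 = 2*49 + 38, so a_0 = 2.
  49 = 1*38 + 11, so a_1 = 1.
  38 = 3*11 + 5, so a_2 = 3.
  11 = 2*5 + 1, so a_3 = 2.
  5 = 5*1 + 0, so a_4 = 5.
so x = [2; 1, 3, 2, 5].
Convergents (p_i = a_i*p_{i-1} + p_{i-2}, q_i = a_i*q_{i-1} + q_{i-2} with p_{-2}=0, p_{-1}=1, q_{-2}=1, q_{-1}=0), until the denominator exceeds 14:
  i=0: a_0=2, p_0 = 2*1 + 0 = 2, q_0 = 2*0 + 1 = 1.
  i=1: a_1=1, p_1 = 1*2 + 1 = 3, q_1 = 1*1 + 0 = 1.
  i=2: a_2=3, p_2 = 3*3 + 2 = 11, q_2 = 3*1 + 1 = 4.
  i=3: a_3=2, p_3 = 2*11 + 3 = 25, q_3 = 2*4 + 1 = 9.
  i=4: a_4=5, p_4 = 5*25 + 11 = 136, q_4 = 5*9 + 4 = 49.
q_4 = 49 > 14, so the last convergent with denominator <= 14 is p_3/q_3 = 25/9.
The closest fraction with denominator <= 14 is either p_3/q_3 or the intermediate fraction (k*p_3 + p_2)/(k*q_3 + q_2) with the largest k >= 1 whose denominator stays <= 14; these approach x as k grows, and every other convergent or intermediate fraction in range is farther away.
Largest k: floor((14 - q_2)/q_3) = floor((14 - 4)/9) = 1.
That gives (1*25 + 11)/(1*9 + 4) = 36/13.
Compare the errors: |x - 25/9| = |136*9 - 25*49|/(49*9) = 1/441, and |x - 36/13| = |136*13 - 36*49|/(49*13) = 4/637.
Cross-multiplying, 1*637 = 637 < 1764 = 4*441, so 1/441 is smaller: the convergent 25/9 is closer to x than 36/13.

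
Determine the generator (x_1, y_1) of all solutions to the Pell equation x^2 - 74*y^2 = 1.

First expand sqrt(74) as a continued fraction. With x_i = (sqrt(74) + m_i)/d_i and (m_0, d_0) = (0, 1): a_0 = floor(sqrt(74)) = 8, since 8^2 = 64 <= 74 < 81 = 9^2.
Iterate m_{i+1} = d_i*a_i - m_i, d_{i+1} = (74 - m_{i+1}^2)/d_i, a_{i+1} = floor((a_0 + m_{i+1})/d_{i+1}):
  m_1 = 1*8 - 0 = 8, d_1 = (74 - 8^2)/1 = 10/1 = 10, a_1 = floor((8 + 8)/10) = 1.
  m_2 = 10*1 - 8 = 2, d_2 = (74 - 2^2)/10 = 70/10 = 7, a_2 = floor((8 + 2)/7) = 1.
  m_3 = 7*1 - 2 = 5, d_3 = (74 - 5^2)/7 = 49/7 = 7, a_3 = floor((8 + 5)/7) = 1.
  m_4 = 7*1 - 5 = 2, d_4 = (74 - 2^2)/7 = 70/7 = 10, a_4 = floor((8 + 2)/10) = 1.
  m_5 = 10*1 - 2 = 8, d_5 = (74 - 8^2)/10 = 10/10 = 1, a_5 = floor((8 + 8)/1) = 16.
  m_6 = 1*16 - 8 = 8, d_6 = (74 - 8^2)/1 = 10/1 = 10: (m_6, d_6) = (m_1, d_1) = (8, 10), so from here the quotients repeat a_1, ..., a_5; the period length is 5.
So sqrt(74) = [8; (1, 1, 1, 1, 16)] with period length k = 5.
k is odd, so (p_{k-1}, q_{k-1}) only solves x^2 - 74y^2 = -1 and the fundamental solution of x^2 - 74y^2 = 1 is (p_{2k-1}, q_{2k-1}) = (p_9, q_9); compute convergents through index 9, running through the period twice.
Convergents (p_i = a_i*p_{i-1} + p_{i-2}, q_i = a_i*q_{i-1} + q_{i-2} with p_{-2}=0, p_{-1}=1, q_{-2}=1, q_{-1}=0):
  i=0: a_0=8, p_0 = 8*1 + 0 = 8, q_0 = 8*0 + 1 = 1.
  i=1: a_1=1, p_1 = 1*8 + 1 = 9, q_1 = 1*1 + 0 = 1.
  i=2: a_2=1, p_2 = 1*9 + 8 = 17, q_2 = 1*1 + 1 = 2.
  i=3: a_3=1, p_3 = 1*17 + 9 = 26, q_3 = 1*2 + 1 = 3.
  i=4: a_4=1, p_4 = 1*26 + 17 = 43, q_4 = 1*3 + 2 = 5.
  i=5: a_5=16, p_5 = 16*43 + 26 = 714, q_5 = 16*5 + 3 = 83.
  i=6: a_6=1, p_6 = 1*714 + 43 = 757, q_6 = 1*83 + 5 = 88.
  i=7: a_7=1, p_7 = 1*757 + 714 = 1471, q_7 = 1*88 + 83 = 171.
  i=8: a_8=1, p_8 = 1*1471 + 757 = 2228, q_8 = 1*171 + 88 = 259.
  i=9: a_9=1, p_9 = 1*2228 + 1471 = 3699, q_9 = 1*259 + 171 = 430.
Indeed p_4^2 - 74*q_4^2 = 1849 - 1850 = -1, not +1.
Check: 3699^2 - 74*430^2 = 13682601 - 13682600 = 1, so (x, y) = (3699, 430) solves the equation, and by the theorem it is the least positive solution.

(x, y) = (3699, 430)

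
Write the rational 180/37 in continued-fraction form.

[4; 1, 6, 2, 2]

Run the Euclidean algorithm on 180 and 37; the successive quotients are the partial quotients a_0, a_1, ... (each step inverts the fractional part left over by the previous one):
  180 = 4*37 + 32, so a_0 = 4.
  37 = 1*32 + 5, so a_1 = 1.
  32 = 6*5 + 2, so a_2 = 6.
  5 = 2*2 + 1, so a_3 = 2.
  2 = 2*1 + 0, so a_4 = 2.
The remainder reaches 0 after 5 divisions, so the expansion has 5 partial quotients, read off in order.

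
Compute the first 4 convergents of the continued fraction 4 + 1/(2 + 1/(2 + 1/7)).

Using the convergent recurrence p_i = a_i*p_{i-1} + p_{i-2}, q_i = a_i*q_{i-1} + q_{i-2} with p_{-2}=0, p_{-1}=1, q_{-2}=1, q_{-1}=0:
  i=0: a_0=4, p_0 = 4*1 + 0 = 4, q_0 = 4*0 + 1 = 1.
  i=1: a_1=2, p_1 = 2*4 + 1 = 9, q_1 = 2*1 + 0 = 2.
  i=2: a_2=2, p_2 = 2*9 + 4 = 22, q_2 = 2*2 + 1 = 5.
  i=3: a_3=7, p_3 = 7*22 + 9 = 163, q_3 = 7*5 + 2 = 37.

4/1, 9/2, 22/5, 163/37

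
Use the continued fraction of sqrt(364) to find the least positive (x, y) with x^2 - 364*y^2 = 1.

First expand sqrt(364) as a continued fraction. With x_i = (sqrt(364) + m_i)/d_i and (m_0, d_0) = (0, 1): a_0 = floor(sqrt(364)) = 19, since 19^2 = 361 <= 364 < 400 = 20^2.
Iterate m_{i+1} = d_i*a_i - m_i, d_{i+1} = (364 - m_{i+1}^2)/d_i, a_{i+1} = floor((a_0 + m_{i+1})/d_{i+1}):
  m_1 = 1*19 - 0 = 19, d_1 = (364 - 19^2)/1 = 3/1 = 3, a_1 = floor((19 + 19)/3) = 12.
  m_2 = 3*12 - 19 = 17, d_2 = (364 - 17^2)/3 = 75/3 = 25, a_2 = floor((19 + 17)/25) = 1.
  m_3 = 25*1 - 17 = 8, d_3 = (364 - 8^2)/25 = 300/25 = 12, a_3 = floor((19 + 8)/12) = 2.
  m_4 = 12*2 - 8 = 16, d_4 = (364 - 16^2)/12 = 108/12 = 9, a_4 = floor((19 + 16)/9) = 3.
  m_5 = 9*3 - 16 = 11, d_5 = (364 - 11^2)/9 = 243/9 = 27, a_5 = floor((19 + 11)/27) = 1.
  m_6 = 27*1 - 11 = 16, d_6 = (364 - 16^2)/27 = 108/27 = 4, a_6 = floor((19 + 16)/4) = 8.
  m_7 = 4*8 - 16 = 16, d_7 = (364 - 16^2)/4 = 108/4 = 27, a_7 = floor((19 + 16)/27) = 1.
  m_8 = 27*1 - 16 = 11, d_8 = (364 - 11^2)/27 = 243/27 = 9, a_8 = floor((19 + 11)/9) = 3.
  m_9 = 9*3 - 11 = 16, d_9 = (364 - 16^2)/9 = 108/9 = 12, a_9 = floor((19 + 16)/12) = 2.
  m_10 = 12*2 - 16 = 8, d_10 = (364 - 8^2)/12 = 300/12 = 25, a_10 = floor((19 + 8)/25) = 1.
  m_11 = 25*1 - 8 = 17, d_11 = (364 - 17^2)/25 = 75/25 = 3, a_11 = floor((19 + 17)/3) = 12.
  m_12 = 3*12 - 17 = 19, d_12 = (364 - 19^2)/3 = 3/3 = 1, a_12 = floor((19 + 19)/1) = 38.
  m_13 = 1*38 - 19 = 19, d_13 = (364 - 19^2)/1 = 3/1 = 3: (m_13, d_13) = (m_1, d_1) = (19, 3), so from here the quotients repeat a_1, ..., a_12; the period length is 12.
So sqrt(364) = [19; (12, 1, 2, 3, 1, 8, 1, 3, 2, 1, 12, 38)] with period length k = 12.
k is even, so the fundamental solution of x^2 - 364y^2 = 1 is (p_{k-1}, q_{k-1}) = (p_11, q_11); compute convergents through index 11.
Convergents (p_i = a_i*p_{i-1} + p_{i-2}, q_i = a_i*q_{i-1} + q_{i-2} with p_{-2}=0, p_{-1}=1, q_{-2}=1, q_{-1}=0):
  i=0: a_0=19, p_0 = 19*1 + 0 = 19, q_0 = 19*0 + 1 = 1.
  i=1: a_1=12, p_1 = 12*19 + 1 = 229, q_1 = 12*1 + 0 = 12.
  i=2: a_2=1, p_2 = 1*229 + 19 = 248, q_2 = 1*12 + 1 = 13.
  i=3: a_3=2, p_3 = 2*248 + 229 = 725, q_3 = 2*13 + 12 = 38.
  i=4: a_4=3, p_4 = 3*725 + 248 = 2423, q_4 = 3*38 + 13 = 127.
  i=5: a_5=1, p_5 = 1*2423 + 725 = 3148, q_5 = 1*127 + 38 = 165.
  i=6: a_6=8, p_6 = 8*3148 + 2423 = 27607, q_6 = 8*165 + 127 = 1447.
  i=7: a_7=1, p_7 = 1*27607 + 3148 = 30755, q_7 = 1*1447 + 165 = 1612.
  i=8: a_8=3, p_8 = 3*30755 + 27607 = 119872, q_8 = 3*1612 + 1447 = 6283.
  i=9: a_9=2, p_9 = 2*119872 + 30755 = 270499, q_9 = 2*6283 + 1612 = 14178.
  i=10: a_10=1, p_10 = 1*270499 + 119872 = 390371, q_10 = 1*14178 + 6283 = 20461.
  i=11: a_11=12, p_11 = 12*390371 + 270499 = 4954951, q_11 = 12*20461 + 14178 = 259710.
Check: 4954951^2 - 364*259710^2 = 24551539412401 - 24551539412400 = 1, so (x, y) = (4954951, 259710) solves the equation, and by the theorem it is the least positive solution.

(x, y) = (4954951, 259710)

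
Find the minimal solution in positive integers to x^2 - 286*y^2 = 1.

First expand sqrt(286) as a continued fraction. With x_i = (sqrt(286) + m_i)/d_i and (m_0, d_0) = (0, 1): a_0 = floor(sqrt(286)) = 16, since 16^2 = 256 <= 286 < 289 = 17^2.
Iterate m_{i+1} = d_i*a_i - m_i, d_{i+1} = (286 - m_{i+1}^2)/d_i, a_{i+1} = floor((a_0 + m_{i+1})/d_{i+1}):
  m_1 = 1*16 - 0 = 16, d_1 = (286 - 16^2)/1 = 30/1 = 30, a_1 = floor((16 + 16)/30) = 1.
  m_2 = 30*1 - 16 = 14, d_2 = (286 - 14^2)/30 = 90/30 = 3, a_2 = floor((16 + 14)/3) = 10.
  m_3 = 3*10 - 14 = 16, d_3 = (286 - 16^2)/3 = 30/3 = 10, a_3 = floor((16 + 16)/10) = 3.
  m_4 = 10*3 - 16 = 14, d_4 = (286 - 14^2)/10 = 90/10 = 9, a_4 = floor((16 + 14)/9) = 3.
  m_5 = 9*3 - 14 = 13, d_5 = (286 - 13^2)/9 = 117/9 = 13, a_5 = floor((16 + 13)/13) = 2.
  m_6 = 13*2 - 13 = 13, d_6 = (286 - 13^2)/13 = 117/13 = 9, a_6 = floor((16 + 13)/9) = 3.
  m_7 = 9*3 - 13 = 14, d_7 = (286 - 14^2)/9 = 90/9 = 10, a_7 = floor((16 + 14)/10) = 3.
  m_8 = 10*3 - 14 = 16, d_8 = (286 - 16^2)/10 = 30/10 = 3, a_8 = floor((16 + 16)/3) = 10.
  m_9 = 3*10 - 16 = 14, d_9 = (286 - 14^2)/3 = 90/3 = 30, a_9 = floor((16 + 14)/30) = 1.
  m_10 = 30*1 - 14 = 16, d_10 = (286 - 16^2)/30 = 30/30 = 1, a_10 = floor((16 + 16)/1) = 32.
  m_11 = 1*32 - 16 = 16, d_11 = (286 - 16^2)/1 = 30/1 = 30: (m_11, d_11) = (m_1, d_1) = (16, 30), so from here the quotients repeat a_1, ..., a_10; the period length is 10.
So sqrt(286) = [16; (1, 10, 3, 3, 2, 3, 3, 10, 1, 32)] with period length k = 10.
k is even, so the fundamental solution of x^2 - 286y^2 = 1 is (p_{k-1}, q_{k-1}) = (p_9, q_9); compute convergents through index 9.
Convergents (p_i = a_i*p_{i-1} + p_{i-2}, q_i = a_i*q_{i-1} + q_{i-2} with p_{-2}=0, p_{-1}=1, q_{-2}=1, q_{-1}=0):
  i=0: a_0=16, p_0 = 16*1 + 0 = 16, q_0 = 16*0 + 1 = 1.
  i=1: a_1=1, p_1 = 1*16 + 1 = 17, q_1 = 1*1 + 0 = 1.
  i=2: a_2=10, p_2 = 10*17 + 16 = 186, q_2 = 10*1 + 1 = 11.
  i=3: a_3=3, p_3 = 3*186 + 17 = 575, q_3 = 3*11 + 1 = 34.
  i=4: a_4=3, p_4 = 3*575 + 186 = 1911, q_4 = 3*34 + 11 = 113.
  i=5: a_5=2, p_5 = 2*1911 + 575 = 4397, q_5 = 2*113 + 34 = 260.
  i=6: a_6=3, p_6 = 3*4397 + 1911 = 15102, q_6 = 3*260 + 113 = 893.
  i=7: a_7=3, p_7 = 3*15102 + 4397 = 49703, q_7 = 3*893 + 260 = 2939.
  i=8: a_8=10, p_8 = 10*49703 + 15102 = 512132, q_8 = 10*2939 + 893 = 30283.
  i=9: a_9=1, p_9 = 1*512132 + 49703 = 561835, q_9 = 1*30283 + 2939 = 33222.
Check: 561835^2 - 286*33222^2 = 315658567225 - 315658567224 = 1, so (x, y) = (561835, 33222) solves the equation, and by the theorem it is the least positive solution.

(x, y) = (561835, 33222)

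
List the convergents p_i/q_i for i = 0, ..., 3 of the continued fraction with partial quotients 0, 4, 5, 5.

0/1, 1/4, 5/21, 26/109

Using the convergent recurrence p_i = a_i*p_{i-1} + p_{i-2}, q_i = a_i*q_{i-1} + q_{i-2} with p_{-2}=0, p_{-1}=1, q_{-2}=1, q_{-1}=0:
  i=0: a_0=0, p_0 = 0*1 + 0 = 0, q_0 = 0*0 + 1 = 1.
  i=1: a_1=4, p_1 = 4*0 + 1 = 1, q_1 = 4*1 + 0 = 4.
  i=2: a_2=5, p_2 = 5*1 + 0 = 5, q_2 = 5*4 + 1 = 21.
  i=3: a_3=5, p_3 = 5*5 + 1 = 26, q_3 = 5*21 + 4 = 109.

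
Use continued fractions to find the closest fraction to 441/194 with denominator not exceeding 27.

25/11

Expand x = 441/194 as a continued fraction with the Euclidean algorithm:
  441 = 2*194 + 53, so a_0 = 2.
  194 = 3*53 + 35, so a_1 = 3.
  53 = 1*35 + 18, so a_2 = 1.
  35 = 1*18 + 17, so a_3 = 1.
  18 = 1*17 + 1, so a_4 = 1.
  17 = 17*1 + 0, so a_5 = 17.
so x = [2; 3, 1, 1, 1, 17].
Convergents (p_i = a_i*p_{i-1} + p_{i-2}, q_i = a_i*q_{i-1} + q_{i-2} with p_{-2}=0, p_{-1}=1, q_{-2}=1, q_{-1}=0), until the denominator exceeds 27:
  i=0: a_0=2, p_0 = 2*1 + 0 = 2, q_0 = 2*0 + 1 = 1.
  i=1: a_1=3, p_1 = 3*2 + 1 = 7, q_1 = 3*1 + 0 = 3.
  i=2: a_2=1, p_2 = 1*7 + 2 = 9, q_2 = 1*3 + 1 = 4.
  i=3: a_3=1, p_3 = 1*9 + 7 = 16, q_3 = 1*4 + 3 = 7.
  i=4: a_4=1, p_4 = 1*16 + 9 = 25, q_4 = 1*7 + 4 = 11.
  i=5: a_5=17, p_5 = 17*25 + 16 = 441, q_5 = 17*11 + 7 = 194.
q_5 = 194 > 27, so the last convergent with denominator <= 27 is p_4/q_4 = 25/11.
The closest fraction with denominator <= 27 is either p_4/q_4 or the intermediate fraction (k*p_4 + p_3)/(k*q_4 + q_3) with the largest k >= 1 whose denominator stays <= 27; these approach x as k grows, and every other convergent or intermediate fraction in range is farther away.
Largest k: floor((27 - q_3)/q_4) = floor((27 - 7)/11) = 1.
That gives (1*25 + 16)/(1*11 + 7) = 41/18.
Compare the errors: |x - 25/11| = |441*11 - 25*194|/(194*11) = 1/2134, and |x - 41/18| = |441*18 - 41*194|/(194*18) = 16/3492.
Cross-multiplying, 1*3492 = 3492 < 34144 = 16*2134, so 1/2134 is smaller: the convergent 25/11 is closer to x than 41/18.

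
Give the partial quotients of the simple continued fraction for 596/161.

[3; 1, 2, 2, 1, 4, 1, 2]

Run the Euclidean algorithm on 596 and 161; the successive quotients are the partial quotients a_0, a_1, ... (each step inverts the fractional part left over by the previous one):
  596 = 3*161 + 113, so a_0 = 3.
  161 = 1*113 + 48, so a_1 = 1.
  113 = 2*48 + 17, so a_2 = 2.
  48 = 2*17 + 14, so a_3 = 2.
  17 = 1*14 + 3, so a_4 = 1.
  14 = 4*3 + 2, so a_5 = 4.
  3 = 1*2 + 1, so a_6 = 1.
  2 = 2*1 + 0, so a_7 = 2.
The remainder reaches 0 after 8 divisions, so the expansion has 8 partial quotients, read off in order.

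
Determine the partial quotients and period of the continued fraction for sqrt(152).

[12; (3, 24)]

Write x_i = (sqrt(152) + m_i)/d_i with (m_0, d_0) = (0, 1). a_0 = floor(sqrt(152)) = 12, since 12^2 = 144 <= 152 < 169 = 13^2.
Iterate m_{i+1} = d_i*a_i - m_i, d_{i+1} = (152 - m_{i+1}^2)/d_i, a_{i+1} = floor((a_0 + m_{i+1})/d_{i+1}):
  m_1 = 1*12 - 0 = 12, d_1 = (152 - 12^2)/1 = 8/1 = 8, a_1 = floor((12 + 12)/8) = 3.
  m_2 = 8*3 - 12 = 12, d_2 = (152 - 12^2)/8 = 8/8 = 1, a_2 = floor((12 + 12)/1) = 24.
  m_3 = 1*24 - 12 = 12, d_3 = (152 - 12^2)/1 = 8/1 = 8: (m_3, d_3) = (m_1, d_1) = (12, 8), so from here the quotients repeat a_1, a_2; the period length is 2.
Hence the expansion of sqrt(152) is a_0 = 12 followed by the repeating block 3, 24 (period 2).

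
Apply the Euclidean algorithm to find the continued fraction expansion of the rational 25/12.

Run the Euclidean algorithm on 25 and 12; the successive quotients are the partial quotients a_0, a_1, ... (each step inverts the fractional part left over by the previous one):
  25 = 2*12 + 1, so a_0 = 2.
  12 = 12*1 + 0, so a_1 = 12.
The remainder reaches 0 after 2 divisions, so the expansion has 2 partial quotients, read off in order.

[2; 12]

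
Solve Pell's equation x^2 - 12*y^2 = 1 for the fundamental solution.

(x, y) = (7, 2)

First expand sqrt(12) as a continued fraction. With x_i = (sqrt(12) + m_i)/d_i and (m_0, d_0) = (0, 1): a_0 = floor(sqrt(12)) = 3, since 3^2 = 9 <= 12 < 16 = 4^2.
Iterate m_{i+1} = d_i*a_i - m_i, d_{i+1} = (12 - m_{i+1}^2)/d_i, a_{i+1} = floor((a_0 + m_{i+1})/d_{i+1}):
  m_1 = 1*3 - 0 = 3, d_1 = (12 - 3^2)/1 = 3/1 = 3, a_1 = floor((3 + 3)/3) = 2.
  m_2 = 3*2 - 3 = 3, d_2 = (12 - 3^2)/3 = 3/3 = 1, a_2 = floor((3 + 3)/1) = 6.
  m_3 = 1*6 - 3 = 3, d_3 = (12 - 3^2)/1 = 3/1 = 3: (m_3, d_3) = (m_1, d_1) = (3, 3), so from here the quotients repeat a_1, a_2; the period length is 2.
So sqrt(12) = [3; (2, 6)] with period length k = 2.
k is even, so the fundamental solution of x^2 - 12y^2 = 1 is (p_{k-1}, q_{k-1}) = (p_1, q_1); compute convergents through index 1.
Convergents (p_i = a_i*p_{i-1} + p_{i-2}, q_i = a_i*q_{i-1} + q_{i-2} with p_{-2}=0, p_{-1}=1, q_{-2}=1, q_{-1}=0):
  i=0: a_0=3, p_0 = 3*1 + 0 = 3, q_0 = 3*0 + 1 = 1.
  i=1: a_1=2, p_1 = 2*3 + 1 = 7, q_1 = 2*1 + 0 = 2.
Check: 7^2 - 12*2^2 = 49 - 48 = 1, so (x, y) = (7, 2) solves the equation, and by the theorem it is the least positive solution.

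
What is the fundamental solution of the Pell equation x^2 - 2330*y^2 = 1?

(x, y) = (87463539, 1811962)

First expand sqrt(2330) as a continued fraction. With x_i = (sqrt(2330) + m_i)/d_i and (m_0, d_0) = (0, 1): a_0 = floor(sqrt(2330)) = 48, since 48^2 = 2304 <= 2330 < 2401 = 49^2.
Iterate m_{i+1} = d_i*a_i - m_i, d_{i+1} = (2330 - m_{i+1}^2)/d_i, a_{i+1} = floor((a_0 + m_{i+1})/d_{i+1}):
  m_1 = 1*48 - 0 = 48, d_1 = (2330 - 48^2)/1 = 26/1 = 26, a_1 = floor((48 + 48)/26) = 3.
  m_2 = 26*3 - 48 = 30, d_2 = (2330 - 30^2)/26 = 1430/26 = 55, a_2 = floor((48 + 30)/55) = 1.
  m_3 = 55*1 - 30 = 25, d_3 = (2330 - 25^2)/55 = 1705/55 = 31, a_3 = floor((48 + 25)/31) = 2.
  m_4 = 31*2 - 25 = 37, d_4 = (2330 - 37^2)/31 = 961/31 = 31, a_4 = floor((48 + 37)/31) = 2.
  m_5 = 31*2 - 37 = 25, d_5 = (2330 - 25^2)/31 = 1705/31 = 55, a_5 = floor((48 + 25)/55) = 1.
  m_6 = 55*1 - 25 = 30, d_6 = (2330 - 30^2)/55 = 1430/55 = 26, a_6 = floor((48 + 30)/26) = 3.
  m_7 = 26*3 - 30 = 48, d_7 = (2330 - 48^2)/26 = 26/26 = 1, a_7 = floor((48 + 48)/1) = 96.
  m_8 = 1*96 - 48 = 48, d_8 = (2330 - 48^2)/1 = 26/1 = 26: (m_8, d_8) = (m_1, d_1) = (48, 26), so from here the quotients repeat a_1, ..., a_7; the period length is 7.
So sqrt(2330) = [48; (3, 1, 2, 2, 1, 3, 96)] with period length k = 7.
k is odd, so (p_{k-1}, q_{k-1}) only solves x^2 - 2330y^2 = -1 and the fundamental solution of x^2 - 2330y^2 = 1 is (p_{2k-1}, q_{2k-1}) = (p_13, q_13); compute convergents through index 13, running through the period twice.
Convergents (p_i = a_i*p_{i-1} + p_{i-2}, q_i = a_i*q_{i-1} + q_{i-2} with p_{-2}=0, p_{-1}=1, q_{-2}=1, q_{-1}=0):
  i=0: a_0=48, p_0 = 48*1 + 0 = 48, q_0 = 48*0 + 1 = 1.
  i=1: a_1=3, p_1 = 3*48 + 1 = 145, q_1 = 3*1 + 0 = 3.
  i=2: a_2=1, p_2 = 1*145 + 48 = 193, q_2 = 1*3 + 1 = 4.
  i=3: a_3=2, p_3 = 2*193 + 145 = 531, q_3 = 2*4 + 3 = 11.
  i=4: a_4=2, p_4 = 2*531 + 193 = 1255, q_4 = 2*11 + 4 = 26.
  i=5: a_5=1, p_5 = 1*1255 + 531 = 1786, q_5 = 1*26 + 11 = 37.
  i=6: a_6=3, p_6 = 3*1786 + 1255 = 6613, q_6 = 3*37 + 26 = 137.
  i=7: a_7=96, p_7 = 96*6613 + 1786 = 636634, q_7 = 96*137 + 37 = 13189.
  i=8: a_8=3, p_8 = 3*636634 + 6613 = 1916515, q_8 = 3*13189 + 137 = 39704.
  i=9: a_9=1, p_9 = 1*1916515 + 636634 = 2553149, q_9 = 1*39704 + 13189 = 52893.
  i=10: a_10=2, p_10 = 2*2553149 + 1916515 = 7022813, q_10 = 2*52893 + 39704 = 145490.
  i=11: a_11=2, p_11 = 2*7022813 + 2553149 = 16598775, q_11 = 2*145490 + 52893 = 343873.
  i=12: a_12=1, p_12 = 1*16598775 + 7022813 = 23621588, q_12 = 1*343873 + 145490 = 489363.
  i=13: a_13=3, p_13 = 3*23621588 + 16598775 = 87463539, q_13 = 3*489363 + 343873 = 1811962.
Indeed p_6^2 - 2330*q_6^2 = 43731769 - 43731770 = -1, not +1.
Check: 87463539^2 - 2330*1811962^2 = 7649870654404521 - 7649870654404520 = 1, so (x, y) = (87463539, 1811962) solves the equation, and by the theorem it is the least positive solution.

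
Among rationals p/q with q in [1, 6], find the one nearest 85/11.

31/4

Expand x = 85/11 as a continued fraction with the Euclidean algorithm:
  85 = 7*11 + 8, so a_0 = 7.
  11 = 1*8 + 3, so a_1 = 1.
  8 = 2*3 + 2, so a_2 = 2.
  3 = 1*2 + 1, so a_3 = 1.
  2 = 2*1 + 0, so a_4 = 2.
so x = [7; 1, 2, 1, 2].
Convergents (p_i = a_i*p_{i-1} + p_{i-2}, q_i = a_i*q_{i-1} + q_{i-2} with p_{-2}=0, p_{-1}=1, q_{-2}=1, q_{-1}=0), until the denominator exceeds 6:
  i=0: a_0=7, p_0 = 7*1 + 0 = 7, q_0 = 7*0 + 1 = 1.
  i=1: a_1=1, p_1 = 1*7 + 1 = 8, q_1 = 1*1 + 0 = 1.
  i=2: a_2=2, p_2 = 2*8 + 7 = 23, q_2 = 2*1 + 1 = 3.
  i=3: a_3=1, p_3 = 1*23 + 8 = 31, q_3 = 1*3 + 1 = 4.
  i=4: a_4=2, p_4 = 2*31 + 23 = 85, q_4 = 2*4 + 3 = 11.
q_4 = 11 > 6, so the last convergent with denominator <= 6 is p_3/q_3 = 31/4.
The closest fraction with denominator <= 6 is either p_3/q_3 or the intermediate fraction (k*p_3 + p_2)/(k*q_3 + q_2) with the largest k >= 1 whose denominator stays <= 6; these approach x as k grows, and every other convergent or intermediate fraction in range is farther away.
Largest k: floor((6 - q_2)/q_3) = floor((6 - 3)/4) = 0.
Since k = 0, no intermediate fraction beyond p_3/q_3 has denominator <= 6, so the convergent 31/4 is the closest (its error is |85*4 - 31*11|/(11*4) = 1/44).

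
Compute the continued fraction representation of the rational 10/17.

[0; 1, 1, 2, 3]

Run the Euclidean algorithm on 10 and 17; the successive quotients are the partial quotients a_0, a_1, ... (each step inverts the fractional part left over by the previous one):
  10 = 0*17 + 10, so a_0 = 0.
  17 = 1*10 + 7, so a_1 = 1.
  10 = 1*7 + 3, so a_2 = 1.
  7 = 2*3 + 1, so a_3 = 2.
  3 = 3*1 + 0, so a_4 = 3.
The remainder reaches 0 after 5 divisions, so the expansion has 5 partial quotients, read off in order.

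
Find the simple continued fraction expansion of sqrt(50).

[7; (14)]

Write x_i = (sqrt(50) + m_i)/d_i with (m_0, d_0) = (0, 1). a_0 = floor(sqrt(50)) = 7, since 7^2 = 49 <= 50 < 64 = 8^2.
Iterate m_{i+1} = d_i*a_i - m_i, d_{i+1} = (50 - m_{i+1}^2)/d_i, a_{i+1} = floor((a_0 + m_{i+1})/d_{i+1}):
  m_1 = 1*7 - 0 = 7, d_1 = (50 - 7^2)/1 = 1/1 = 1, a_1 = floor((7 + 7)/1) = 14.
  m_2 = 1*14 - 7 = 7, d_2 = (50 - 7^2)/1 = 1/1 = 1: (m_2, d_2) = (m_1, d_1) = (7, 1), so from here the quotient a_1 repeats; the period length is 1.
Hence the expansion of sqrt(50) is a_0 = 7 followed by the repeating block 14 (period 1).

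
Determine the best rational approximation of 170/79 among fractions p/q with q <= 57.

Expand x = 170/79 as a continued fraction with the Euclidean algorithm:
  170 = 2*79 + 12, so a_0 = 2.
  79 = 6*12 + 7, so a_1 = 6.
  12 = 1*7 + 5, so a_2 = 1.
  7 = 1*5 + 2, so a_3 = 1.
  5 = 2*2 + 1, so a_4 = 2.
  2 = 2*1 + 0, so a_5 = 2.
so x = [2; 6, 1, 1, 2, 2].
Convergents (p_i = a_i*p_{i-1} + p_{i-2}, q_i = a_i*q_{i-1} + q_{i-2} with p_{-2}=0, p_{-1}=1, q_{-2}=1, q_{-1}=0), until the denominator exceeds 57:
  i=0: a_0=2, p_0 = 2*1 + 0 = 2, q_0 = 2*0 + 1 = 1.
  i=1: a_1=6, p_1 = 6*2 + 1 = 13, q_1 = 6*1 + 0 = 6.
  i=2: a_2=1, p_2 = 1*13 + 2 = 15, q_2 = 1*6 + 1 = 7.
  i=3: a_3=1, p_3 = 1*15 + 13 = 28, q_3 = 1*7 + 6 = 13.
  i=4: a_4=2, p_4 = 2*28 + 15 = 71, q_4 = 2*13 + 7 = 33.
  i=5: a_5=2, p_5 = 2*71 + 28 = 170, q_5 = 2*33 + 13 = 79.
q_5 = 79 > 57, so the last convergent with denominator <= 57 is p_4/q_4 = 71/33.
The closest fraction with denominator <= 57 is either p_4/q_4 or the intermediate fraction (k*p_4 + p_3)/(k*q_4 + q_3) with the largest k >= 1 whose denominator stays <= 57; these approach x as k grows, and every other convergent or intermediate fraction in range is farther away.
Largest k: floor((57 - q_3)/q_4) = floor((57 - 13)/33) = 1.
That gives (1*71 + 28)/(1*33 + 13) = 99/46.
Compare the errors: |x - 71/33| = |170*33 - 71*79|/(79*33) = 1/2607, and |x - 99/46| = |170*46 - 99*79|/(79*46) = 1/3634.
Cross-multiplying, 1*2607 = 2607 < 3634 = 1*3634, so 1/3634 is smaller: the intermediate fraction 99/46 is closer to x than 71/33.

99/46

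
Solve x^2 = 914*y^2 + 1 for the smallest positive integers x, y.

(x, y) = (62563299, 2069410)

First expand sqrt(914) as a continued fraction. With x_i = (sqrt(914) + m_i)/d_i and (m_0, d_0) = (0, 1): a_0 = floor(sqrt(914)) = 30, since 30^2 = 900 <= 914 < 961 = 31^2.
Iterate m_{i+1} = d_i*a_i - m_i, d_{i+1} = (914 - m_{i+1}^2)/d_i, a_{i+1} = floor((a_0 + m_{i+1})/d_{i+1}):
  m_1 = 1*30 - 0 = 30, d_1 = (914 - 30^2)/1 = 14/1 = 14, a_1 = floor((30 + 30)/14) = 4.
  m_2 = 14*4 - 30 = 26, d_2 = (914 - 26^2)/14 = 238/14 = 17, a_2 = floor((30 + 26)/17) = 3.
  m_3 = 17*3 - 26 = 25, d_3 = (914 - 25^2)/17 = 289/17 = 17, a_3 = floor((30 + 25)/17) = 3.
  m_4 = 17*3 - 25 = 26, d_4 = (914 - 26^2)/17 = 238/17 = 14, a_4 = floor((30 + 26)/14) = 4.
  m_5 = 14*4 - 26 = 30, d_5 = (914 - 30^2)/14 = 14/14 = 1, a_5 = floor((30 + 30)/1) = 60.
  m_6 = 1*60 - 30 = 30, d_6 = (914 - 30^2)/1 = 14/1 = 14: (m_6, d_6) = (m_1, d_1) = (30, 14), so from here the quotients repeat a_1, ..., a_5; the period length is 5.
So sqrt(914) = [30; (4, 3, 3, 4, 60)] with period length k = 5.
k is odd, so (p_{k-1}, q_{k-1}) only solves x^2 - 914y^2 = -1 and the fundamental solution of x^2 - 914y^2 = 1 is (p_{2k-1}, q_{2k-1}) = (p_9, q_9); compute convergents through index 9, running through the period twice.
Convergents (p_i = a_i*p_{i-1} + p_{i-2}, q_i = a_i*q_{i-1} + q_{i-2} with p_{-2}=0, p_{-1}=1, q_{-2}=1, q_{-1}=0):
  i=0: a_0=30, p_0 = 30*1 + 0 = 30, q_0 = 30*0 + 1 = 1.
  i=1: a_1=4, p_1 = 4*30 + 1 = 121, q_1 = 4*1 + 0 = 4.
  i=2: a_2=3, p_2 = 3*121 + 30 = 393, q_2 = 3*4 + 1 = 13.
  i=3: a_3=3, p_3 = 3*393 + 121 = 1300, q_3 = 3*13 + 4 = 43.
  i=4: a_4=4, p_4 = 4*1300 + 393 = 5593, q_4 = 4*43 + 13 = 185.
  i=5: a_5=60, p_5 = 60*5593 + 1300 = 336880, q_5 = 60*185 + 43 = 11143.
  i=6: a_6=4, p_6 = 4*336880 + 5593 = 1353113, q_6 = 4*11143 + 185 = 44757.
  i=7: a_7=3, p_7 = 3*1353113 + 336880 = 4396219, q_7 = 3*44757 + 11143 = 145414.
  i=8: a_8=3, p_8 = 3*4396219 + 1353113 = 14541770, q_8 = 3*145414 + 44757 = 480999.
  i=9: a_9=4, p_9 = 4*14541770 + 4396219 = 62563299, q_9 = 4*480999 + 145414 = 2069410.
Indeed p_4^2 - 914*q_4^2 = 31281649 - 31281650 = -1, not +1.
Check: 62563299^2 - 914*2069410^2 = 3914166381763401 - 3914166381763400 = 1, so (x, y) = (62563299, 2069410) solves the equation, and by the theorem it is the least positive solution.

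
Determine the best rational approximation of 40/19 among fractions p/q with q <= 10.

Expand x = 40/19 as a continued fraction with the Euclidean algorithm:
  40 = 2*19 + 2, so a_0 = 2.
  19 = 9*2 + 1, so a_1 = 9.
  2 = 2*1 + 0, so a_2 = 2.
so x = [2; 9, 2].
Convergents (p_i = a_i*p_{i-1} + p_{i-2}, q_i = a_i*q_{i-1} + q_{i-2} with p_{-2}=0, p_{-1}=1, q_{-2}=1, q_{-1}=0), until the denominator exceeds 10:
  i=0: a_0=2, p_0 = 2*1 + 0 = 2, q_0 = 2*0 + 1 = 1.
  i=1: a_1=9, p_1 = 9*2 + 1 = 19, q_1 = 9*1 + 0 = 9.
  i=2: a_2=2, p_2 = 2*19 + 2 = 40, q_2 = 2*9 + 1 = 19.
q_2 = 19 > 10, so the last convergent with denominator <= 10 is p_1/q_1 = 19/9.
The closest fraction with denominator <= 10 is either p_1/q_1 or the intermediate fraction (k*p_1 + p_0)/(k*q_1 + q_0) with the largest k >= 1 whose denominator stays <= 10; these approach x as k grows, and every other convergent or intermediate fraction in range is farther away.
Largest k: floor((10 - q_0)/q_1) = floor((10 - 1)/9) = 1.
That gives (1*19 + 2)/(1*9 + 1) = 21/10.
Compare the errors: |x - 19/9| = |40*9 - 19*19|/(19*9) = 1/171, and |x - 21/10| = |40*10 - 21*19|/(19*10) = 1/190.
Cross-multiplying, 1*171 = 171 < 190 = 1*190, so 1/190 is smaller: the intermediate fraction 21/10 is closer to x than 19/9.

21/10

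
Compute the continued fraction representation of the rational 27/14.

[1; 1, 13]

Run the Euclidean algorithm on 27 and 14; the successive quotients are the partial quotients a_0, a_1, ... (each step inverts the fractional part left over by the previous one):
  27 = 1*14 + 13, so a_0 = 1.
  14 = 1*13 + 1, so a_1 = 1.
  13 = 13*1 + 0, so a_2 = 13.
The remainder reaches 0 after 3 divisions, so the expansion has 3 partial quotients, read off in order.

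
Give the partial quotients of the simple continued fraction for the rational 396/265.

Run the Euclidean algorithm on 396 and 265; the successive quotients are the partial quotients a_0, a_1, ... (each step inverts the fractional part left over by the previous one):
  396 = 1*265 + 131, so a_0 = 1.
  265 = 2*131 + 3, so a_1 = 2.
  131 = 43*3 + 2, so a_2 = 43.
  3 = 1*2 + 1, so a_3 = 1.
  2 = 2*1 + 0, so a_4 = 2.
The remainder reaches 0 after 5 divisions, so the expansion has 5 partial quotients, read off in order.

[1; 2, 43, 1, 2]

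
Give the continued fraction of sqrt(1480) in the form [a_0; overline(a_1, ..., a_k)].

Write x_i = (sqrt(1480) + m_i)/d_i with (m_0, d_0) = (0, 1). a_0 = floor(sqrt(1480)) = 38, since 38^2 = 1444 <= 1480 < 1521 = 39^2.
Iterate m_{i+1} = d_i*a_i - m_i, d_{i+1} = (1480 - m_{i+1}^2)/d_i, a_{i+1} = floor((a_0 + m_{i+1})/d_{i+1}):
  m_1 = 1*38 - 0 = 38, d_1 = (1480 - 38^2)/1 = 36/1 = 36, a_1 = floor((38 + 38)/36) = 2.
  m_2 = 36*2 - 38 = 34, d_2 = (1480 - 34^2)/36 = 324/36 = 9, a_2 = floor((38 + 34)/9) = 8.
  m_3 = 9*8 - 34 = 38, d_3 = (1480 - 38^2)/9 = 36/9 = 4, a_3 = floor((38 + 38)/4) = 19.
  m_4 = 4*19 - 38 = 38, d_4 = (1480 - 38^2)/4 = 36/4 = 9, a_4 = floor((38 + 38)/9) = 8.
  m_5 = 9*8 - 38 = 34, d_5 = (1480 - 34^2)/9 = 324/9 = 36, a_5 = floor((38 + 34)/36) = 2.
  m_6 = 36*2 - 34 = 38, d_6 = (1480 - 38^2)/36 = 36/36 = 1, a_6 = floor((38 + 38)/1) = 76.
  m_7 = 1*76 - 38 = 38, d_7 = (1480 - 38^2)/1 = 36/1 = 36: (m_7, d_7) = (m_1, d_1) = (38, 36), so from here the quotients repeat a_1, ..., a_6; the period length is 6.
Hence the expansion of sqrt(1480) is a_0 = 38 followed by the repeating block 2, 8, 19, 8, 2, 76 (period 6).

[38; overline(2, 8, 19, 8, 2, 76)]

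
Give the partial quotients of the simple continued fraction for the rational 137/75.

Run the Euclidean algorithm on 137 and 75; the successive quotients are the partial quotients a_0, a_1, ... (each step inverts the fractional part left over by the previous one):
  137 = 1*75 + 62, so a_0 = 1.
  75 = 1*62 + 13, so a_1 = 1.
  62 = 4*13 + 10, so a_2 = 4.
  13 = 1*10 + 3, so a_3 = 1.
  10 = 3*3 + 1, so a_4 = 3.
  3 = 3*1 + 0, so a_5 = 3.
The remainder reaches 0 after 6 divisions, so the expansion has 6 partial quotients, read off in order.

[1; 1, 4, 1, 3, 3]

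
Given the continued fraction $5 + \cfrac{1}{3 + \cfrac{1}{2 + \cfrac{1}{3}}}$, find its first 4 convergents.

5/1, 16/3, 37/7, 127/24

Using the convergent recurrence p_i = a_i*p_{i-1} + p_{i-2}, q_i = a_i*q_{i-1} + q_{i-2} with p_{-2}=0, p_{-1}=1, q_{-2}=1, q_{-1}=0:
  i=0: a_0=5, p_0 = 5*1 + 0 = 5, q_0 = 5*0 + 1 = 1.
  i=1: a_1=3, p_1 = 3*5 + 1 = 16, q_1 = 3*1 + 0 = 3.
  i=2: a_2=2, p_2 = 2*16 + 5 = 37, q_2 = 2*3 + 1 = 7.
  i=3: a_3=3, p_3 = 3*37 + 16 = 127, q_3 = 3*7 + 3 = 24.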